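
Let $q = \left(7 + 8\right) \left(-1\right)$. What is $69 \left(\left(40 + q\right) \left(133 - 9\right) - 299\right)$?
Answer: $193269$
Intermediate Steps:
$q = -15$ ($q = 15 \left(-1\right) = -15$)
$69 \left(\left(40 + q\right) \left(133 - 9\right) - 299\right) = 69 \left(\left(40 - 15\right) \left(133 - 9\right) - 299\right) = 69 \left(25 \cdot 124 - 299\right) = 69 \left(3100 - 299\right) = 69 \cdot 2801 = 193269$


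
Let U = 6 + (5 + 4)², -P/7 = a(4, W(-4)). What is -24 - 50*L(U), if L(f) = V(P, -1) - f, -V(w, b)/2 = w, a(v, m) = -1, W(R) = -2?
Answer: 5026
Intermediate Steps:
P = 7 (P = -7*(-1) = 7)
V(w, b) = -2*w
U = 87 (U = 6 + 9² = 6 + 81 = 87)
L(f) = -14 - f (L(f) = -2*7 - f = -14 - f)
-24 - 50*L(U) = -24 - 50*(-14 - 1*87) = -24 - 50*(-14 - 87) = -24 - 50*(-101) = -24 + 5050 = 5026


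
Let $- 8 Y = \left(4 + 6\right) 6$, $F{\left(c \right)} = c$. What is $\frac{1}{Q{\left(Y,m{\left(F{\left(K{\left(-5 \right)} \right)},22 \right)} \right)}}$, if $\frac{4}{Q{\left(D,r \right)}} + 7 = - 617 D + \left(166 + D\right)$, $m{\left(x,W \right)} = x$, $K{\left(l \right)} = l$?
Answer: $\frac{4779}{4} \approx 1194.8$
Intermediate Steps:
$Y = - \frac{15}{2}$ ($Y = - \frac{\left(4 + 6\right) 6}{8} = - \frac{10 \cdot 6}{8} = \left(- \frac{1}{8}\right) 60 = - \frac{15}{2} \approx -7.5$)
$Q{\left(D,r \right)} = \frac{4}{159 - 616 D}$ ($Q{\left(D,r \right)} = \frac{4}{-7 - \left(-166 + 616 D\right)} = \frac{4}{159 - 616 D}$)
$\frac{1}{Q{\left(Y,m{\left(F{\left(K{\left(-5 \right)} \right)},22 \right)} \right)}} = \frac{1}{\left(-4\right) \frac{1}{-159 + 616 \left(- \frac{15}{2}\right)}} = \frac{1}{\left(-4\right) \frac{1}{-159 - 4620}} = \frac{1}{\left(-4\right) \frac{1}{-4779}} = \frac{1}{\left(-4\right) \left(- \frac{1}{4779}\right)} = \frac{1}{\frac{4}{4779}} = \frac{4779}{4}$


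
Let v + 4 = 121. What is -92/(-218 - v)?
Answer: 92/335 ≈ 0.27463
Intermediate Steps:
v = 117 (v = -4 + 121 = 117)
-92/(-218 - v) = -92/(-218 - 1*117) = -92/(-218 - 117) = -92/(-335) = -92*(-1/335) = 92/335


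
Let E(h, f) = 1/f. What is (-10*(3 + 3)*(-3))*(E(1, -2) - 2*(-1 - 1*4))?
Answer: 1710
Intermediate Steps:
(-10*(3 + 3)*(-3))*(E(1, -2) - 2*(-1 - 1*4)) = (-10*(3 + 3)*(-3))*(1/(-2) - 2*(-1 - 1*4)) = (-60*(-3))*(-½ - 2*(-1 - 4)) = (-10*(-18))*(-½ - 2*(-5)) = 180*(-½ + 10) = 180*(19/2) = 1710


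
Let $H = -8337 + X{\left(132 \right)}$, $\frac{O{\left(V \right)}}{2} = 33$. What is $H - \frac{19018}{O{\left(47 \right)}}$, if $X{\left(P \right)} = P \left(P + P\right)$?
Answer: $\frac{865354}{33} \approx 26223.0$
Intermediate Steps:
$X{\left(P \right)} = 2 P^{2}$ ($X{\left(P \right)} = P 2 P = 2 P^{2}$)
$O{\left(V \right)} = 66$ ($O{\left(V \right)} = 2 \cdot 33 = 66$)
$H = 26511$ ($H = -8337 + 2 \cdot 132^{2} = -8337 + 2 \cdot 17424 = -8337 + 34848 = 26511$)
$H - \frac{19018}{O{\left(47 \right)}} = 26511 - \frac{19018}{66} = 26511 - \frac{9509}{33} = \frac{865354}{33}$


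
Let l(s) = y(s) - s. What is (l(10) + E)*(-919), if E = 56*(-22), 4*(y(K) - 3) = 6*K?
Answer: 1124856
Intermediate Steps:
y(K) = 3 + 3*K/2 (y(K) = 3 + (6*K)/4 = 3 + 3*K/2)
E = -1232
l(s) = 3 + s/2 (l(s) = (3 + 3*s/2) - s = 3 + s/2)
(l(10) + E)*(-919) = ((3 + (½)*10) - 1232)*(-919) = ((3 + 5) - 1232)*(-919) = (8 - 1232)*(-919) = -1224*(-919) = 1124856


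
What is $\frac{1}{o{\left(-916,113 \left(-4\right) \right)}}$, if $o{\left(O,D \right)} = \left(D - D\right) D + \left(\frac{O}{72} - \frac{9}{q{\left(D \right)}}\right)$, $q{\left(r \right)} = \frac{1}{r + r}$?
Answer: $\frac{18}{146219} \approx 0.0001231$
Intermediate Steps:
$q{\left(r \right)} = \frac{1}{2 r}$
$o{\left(O,D \right)} = - 18 D + \frac{O}{72}$ ($o{\left(O,D \right)} = \left(D - D\right) D + \left(\frac{O}{72} - \frac{9}{\frac{1}{2} \frac{1}{D}}\right) = 0 D - \left(\left(-1\right) O \frac{1}{72} + 9 \cdot 2 D\right) = 0 - \left(18 D - \frac{O}{72}\right) = - 18 D + \frac{O}{72}$)
$\frac{1}{o{\left(-916,113 \left(-4\right) \right)}} = \frac{1}{- 18 \cdot 113 \left(-4\right) + \frac{1}{72} \left(-916\right)} = \frac{1}{\left(-18\right) \left(-452\right) - \frac{229}{18}} = \frac{1}{8136 - \frac{229}{18}} = \frac{1}{\frac{146219}{18}} = \frac{18}{146219}$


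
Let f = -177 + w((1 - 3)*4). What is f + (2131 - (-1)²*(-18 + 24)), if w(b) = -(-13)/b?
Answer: 15571/8 ≈ 1946.4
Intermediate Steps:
w(b) = 13/b
f = -1429/8 (f = -177 + 13/(((1 - 3)*4)) = -177 + 13/((-2*4)) = -177 + 13/(-8) = -177 + 13*(-⅛) = -177 - 13/8 = -1429/8 ≈ -178.63)
f + (2131 - (-1)²*(-18 + 24)) = -1429/8 + (2131 - (-1)²*(-18 + 24)) = -1429/8 + (2131 - 6) = -1429/8 + 2125 = 15571/8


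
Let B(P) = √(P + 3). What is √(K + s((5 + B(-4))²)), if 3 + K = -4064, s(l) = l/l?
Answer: I*√4066 ≈ 63.765*I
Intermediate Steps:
B(P) = √(3 + P)
s(l) = 1
K = -4067 (K = -3 - 4064 = -4067)
√(K + s((5 + B(-4))²)) = √(-4067 + 1) = √(-4066) = I*√4066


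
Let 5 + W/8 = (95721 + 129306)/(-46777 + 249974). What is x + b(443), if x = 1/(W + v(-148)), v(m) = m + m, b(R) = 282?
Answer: 18745458035/66473976 ≈ 282.00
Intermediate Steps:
v(m) = 2*m
W = -6327664/203197 (W = -40 + 8*((95721 + 129306)/(-46777 + 249974)) = -40 + 8*(225027/203197) = -40 + 1800216/203197 = -6327664/203197 ≈ -31.141)
x = -203197/66473976 (x = 1/(-6327664/203197 + 2*(-148)) = 1/(-6327664/203197 - 296) = 1/(-66473976/203197) = -203197/66473976 ≈ -0.0030568)
x + b(443) = -203197/66473976 + 282 = 18745458035/66473976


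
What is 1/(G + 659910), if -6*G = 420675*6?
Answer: 1/239235 ≈ 4.1800e-6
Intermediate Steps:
G = -420675 (G = -140225*6/2 = -⅙*2524050 = -420675)
1/(G + 659910) = 1/(-420675 + 659910) = 1/239235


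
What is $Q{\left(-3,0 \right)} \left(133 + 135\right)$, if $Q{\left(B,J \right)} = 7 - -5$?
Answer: $3216$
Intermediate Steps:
$Q{\left(B,J \right)} = 12$ ($Q{\left(B,J \right)} = 7 + 5 = 12$)
$Q{\left(-3,0 \right)} \left(133 + 135\right) = 12 \left(133 + 135\right) = 12 \cdot 268 = 3216$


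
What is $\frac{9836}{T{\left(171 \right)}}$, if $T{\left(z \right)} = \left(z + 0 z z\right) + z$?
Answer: $\frac{4918}{171} \approx 28.76$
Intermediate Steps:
$T{\left(z \right)} = 2 z$ ($T{\left(z \right)} = \left(z + 0 z\right) + z = \left(z + 0\right) + z = z + z = 2 z$)
$\frac{9836}{T{\left(171 \right)}} = \frac{9836}{2 \cdot 171} = \frac{9836}{342} = 9836 \cdot \frac{1}{342} = \frac{4918}{171}$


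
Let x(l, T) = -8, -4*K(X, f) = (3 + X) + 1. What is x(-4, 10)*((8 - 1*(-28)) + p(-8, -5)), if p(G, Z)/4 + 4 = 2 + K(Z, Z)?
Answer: -232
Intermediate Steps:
K(X, f) = -1 - X/4 (K(X, f) = -((3 + X) + 1)/4 = -(4 + X)/4 = -1 - X/4)
p(G, Z) = -12 - Z (p(G, Z) = -16 + 4*(2 + (-1 - Z/4)) = -16 + 4*(1 - Z/4) = -16 + (4 - Z) = -12 - Z)
x(-4, 10)*((8 - 1*(-28)) + p(-8, -5)) = -8*((8 - 1*(-28)) + (-12 - 1*(-5))) = -8*((8 + 28) + (-12 + 5)) = -8*(36 - 7) = -8*29 = -232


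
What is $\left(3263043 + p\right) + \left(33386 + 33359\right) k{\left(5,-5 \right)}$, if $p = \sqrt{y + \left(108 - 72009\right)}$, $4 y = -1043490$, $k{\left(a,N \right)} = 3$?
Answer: $3463278 + \frac{i \sqrt{1331094}}{2} \approx 3.4633 \cdot 10^{6} + 576.87 i$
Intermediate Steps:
$y = - \frac{521745}{2}$ ($y = \frac{1}{4} \left(-1043490\right) = - \frac{521745}{2} \approx -2.6087 \cdot 10^{5}$)
$p = \frac{i \sqrt{1331094}}{2}$ ($p = \sqrt{- \frac{521745}{2} + \left(108 - 72009\right)} = \sqrt{- \frac{521745}{2} - 71901} = \sqrt{- \frac{665547}{2}} = \frac{i \sqrt{1331094}}{2} \approx 576.87 i$)
$\left(3263043 + p\right) + \left(33386 + 33359\right) k{\left(5,-5 \right)} = \left(3263043 + \frac{i \sqrt{1331094}}{2}\right) + \left(33386 + 33359\right) 3 = \left(3263043 + \frac{i \sqrt{1331094}}{2}\right) + 66745 \cdot 3 = \left(3263043 + \frac{i \sqrt{1331094}}{2}\right) + 200235 = 3463278 + \frac{i \sqrt{1331094}}{2}$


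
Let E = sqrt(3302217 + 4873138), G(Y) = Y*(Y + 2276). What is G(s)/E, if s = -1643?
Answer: -1040019*sqrt(8175355)/8175355 ≈ -363.74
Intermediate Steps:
G(Y) = Y*(2276 + Y)
E = sqrt(8175355) ≈ 2859.3
G(s)/E = (-1643*(2276 - 1643))/(sqrt(8175355)) = (-1643*633)*(sqrt(8175355)/8175355) = -1040019*sqrt(8175355)/8175355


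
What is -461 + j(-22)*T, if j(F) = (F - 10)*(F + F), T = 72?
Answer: 100915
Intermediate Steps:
j(F) = 2*F*(-10 + F) (j(F) = (-10 + F)*(2*F) = 2*F*(-10 + F))
-461 + j(-22)*T = -461 + (2*(-22)*(-10 - 22))*72 = -461 + (2*(-22)*(-32))*72 = -461 + 1408*72 = -461 + 101376 = 100915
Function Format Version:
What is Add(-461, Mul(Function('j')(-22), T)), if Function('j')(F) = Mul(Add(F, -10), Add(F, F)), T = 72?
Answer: 100915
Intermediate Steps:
Function('j')(F) = Mul(2, F, Add(-10, F)) (Function('j')(F) = Mul(Add(-10, F), Mul(2, F)) = Mul(2, F, Add(-10, F)))
Add(-461, Mul(Function('j')(-22), T)) = Add(-461, Mul(Mul(2, -22, Add(-10, -22)), 72)) = Add(-461, Mul(Mul(2, -22, -32), 72)) = Add(-461, Mul(1408, 72)) = Add(-461, 101376) = 100915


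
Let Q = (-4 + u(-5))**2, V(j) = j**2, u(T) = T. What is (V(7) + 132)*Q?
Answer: 14661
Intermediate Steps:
Q = 81 (Q = (-4 - 5)**2 = (-9)**2 = 81)
(V(7) + 132)*Q = (7**2 + 132)*81 = (49 + 132)*81 = 181*81 = 14661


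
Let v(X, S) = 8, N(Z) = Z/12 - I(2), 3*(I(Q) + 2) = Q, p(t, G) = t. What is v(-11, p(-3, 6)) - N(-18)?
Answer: 49/6 ≈ 8.1667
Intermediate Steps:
I(Q) = -2 + Q/3
N(Z) = 4/3 + Z/12 (N(Z) = Z/12 - (-2 + (1/3)*2) = Z*(1/12) - (-2 + 2/3) = Z/12 - 1*(-4/3) = Z/12 + 4/3 = 4/3 + Z/12)
v(-11, p(-3, 6)) - N(-18) = 8 - (4/3 + (1/12)*(-18)) = 8 - (4/3 - 3/2) = 8 - 1*(-1/6) = 8 + 1/6 = 49/6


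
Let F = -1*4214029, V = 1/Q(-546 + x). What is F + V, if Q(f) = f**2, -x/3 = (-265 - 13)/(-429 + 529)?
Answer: -3045460591618481/722695689 ≈ -4.2140e+6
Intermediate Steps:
x = 417/50 (x = -3*(-265 - 13)/(-429 + 529) = -(-834)/100 = -3*(-139/50) = 417/50 ≈ 8.3400)
V = 2500/722695689 (V = 1/((-546 + 417/50)**2) = 1/((-26883/50)**2) = 1/(722695689/2500) = 2500/722695689 ≈ 3.4593e-6)
F = -4214029
F + V = -4214029 + 2500/722695689 = -3045460591618481/722695689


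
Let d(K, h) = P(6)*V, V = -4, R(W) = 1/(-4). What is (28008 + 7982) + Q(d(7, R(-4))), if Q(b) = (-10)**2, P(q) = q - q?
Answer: 36090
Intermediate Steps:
R(W) = -1/4 (R(W) = 1*(-1/4) = -1/4)
P(q) = 0
d(K, h) = 0 (d(K, h) = 0*(-4) = 0)
Q(b) = 100
(28008 + 7982) + Q(d(7, R(-4))) = (28008 + 7982) + 100 = 35990 + 100 = 36090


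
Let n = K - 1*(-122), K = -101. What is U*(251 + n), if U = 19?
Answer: 5168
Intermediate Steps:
n = 21 (n = -101 - 1*(-122) = -101 + 122 = 21)
U*(251 + n) = 19*(251 + 21) = 19*272 = 5168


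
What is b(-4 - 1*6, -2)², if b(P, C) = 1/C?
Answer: ¼ ≈ 0.25000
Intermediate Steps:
b(-4 - 1*6, -2)² = (1/(-2))² = (-½)² = ¼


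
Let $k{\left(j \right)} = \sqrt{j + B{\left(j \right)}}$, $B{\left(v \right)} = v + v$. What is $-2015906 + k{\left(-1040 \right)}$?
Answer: $-2015906 + 4 i \sqrt{195} \approx -2.0159 \cdot 10^{6} + 55.857 i$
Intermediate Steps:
$B{\left(v \right)} = 2 v$
$k{\left(j \right)} = \sqrt{3} \sqrt{j}$ ($k{\left(j \right)} = \sqrt{j + 2 j} = \sqrt{3 j} = \sqrt{3} \sqrt{j}$)
$-2015906 + k{\left(-1040 \right)} = -2015906 + \sqrt{3} \sqrt{-1040} = -2015906 + \sqrt{3} \cdot 4 i \sqrt{65} = -2015906 + 4 i \sqrt{195}$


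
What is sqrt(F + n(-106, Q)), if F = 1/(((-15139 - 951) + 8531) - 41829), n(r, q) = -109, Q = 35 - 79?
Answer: I*sqrt(66467518671)/24694 ≈ 10.44*I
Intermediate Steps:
Q = -44
F = -1/49388 (F = 1/((-16090 + 8531) - 41829) = 1/(-7559 - 41829) = 1/(-49388) = -1/49388 ≈ -2.0248e-5)
sqrt(F + n(-106, Q)) = sqrt(-1/49388 - 109) = sqrt(-5383293/49388) = I*sqrt(66467518671)/24694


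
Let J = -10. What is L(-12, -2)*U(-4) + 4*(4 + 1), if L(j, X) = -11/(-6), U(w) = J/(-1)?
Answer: 115/3 ≈ 38.333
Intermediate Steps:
U(w) = 10 (U(w) = -10/(-1) = -10*(-1) = 10)
L(j, X) = 11/6 (L(j, X) = -11*(-⅙) = 11/6)
L(-12, -2)*U(-4) + 4*(4 + 1) = (11/6)*10 + 4*(4 + 1) = 55/3 + 4*5 = 55/3 + 20 = 115/3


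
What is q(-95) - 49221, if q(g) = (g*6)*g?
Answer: 4929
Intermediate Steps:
q(g) = 6*g² (q(g) = (6*g)*g = 6*g²)
q(-95) - 49221 = 6*(-95)² - 49221 = 6*9025 - 49221 = 54150 - 49221 = 4929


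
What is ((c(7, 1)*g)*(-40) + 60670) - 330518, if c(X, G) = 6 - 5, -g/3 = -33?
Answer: -273808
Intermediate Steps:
g = 99 (g = -3*(-33) = 99)
c(X, G) = 1
((c(7, 1)*g)*(-40) + 60670) - 330518 = ((1*99)*(-40) + 60670) - 330518 = (99*(-40) + 60670) - 330518 = (-3960 + 60670) - 330518 = 56710 - 330518 = -273808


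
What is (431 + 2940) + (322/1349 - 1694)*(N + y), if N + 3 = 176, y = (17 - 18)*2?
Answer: -20324615/71 ≈ -2.8626e+5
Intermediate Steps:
y = -2 (y = -1*2 = -2)
N = 173 (N = -3 + 176 = 173)
(431 + 2940) + (322/1349 - 1694)*(N + y) = (431 + 2940) + (322/1349 - 1694)*(173 - 2) = 3371 + (322*(1/1349) - 1694)*171 = 3371 + (322/1349 - 1694)*171 = 3371 - 2284884/1349*171 = 3371 - 20563956/71 = -20324615/71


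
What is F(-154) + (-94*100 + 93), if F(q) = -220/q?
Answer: -65139/7 ≈ -9305.6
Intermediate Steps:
F(-154) + (-94*100 + 93) = -220/(-154) + (-94*100 + 93) = -220*(-1/154) + (-9400 + 93) = 10/7 - 9307 = -65139/7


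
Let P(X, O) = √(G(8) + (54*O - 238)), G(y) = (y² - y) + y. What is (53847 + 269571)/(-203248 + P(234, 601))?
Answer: -8216757708/5163714653 - 161709*√8070/10327429306 ≈ -1.5927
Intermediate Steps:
G(y) = y²
P(X, O) = √(-174 + 54*O) (P(X, O) = √(8² + (54*O - 238)) = √(64 + (-238 + 54*O)) = √(-174 + 54*O))
(53847 + 269571)/(-203248 + P(234, 601)) = (53847 + 269571)/(-203248 + √(-174 + 54*601)) = 323418/(-203248 + √(-174 + 32454)) = 323418/(-203248 + √32280) = 323418/(-203248 + 2*√8070)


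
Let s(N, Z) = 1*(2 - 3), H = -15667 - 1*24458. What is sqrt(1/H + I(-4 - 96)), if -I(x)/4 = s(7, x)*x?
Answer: I*sqrt(25760251605)/8025 ≈ 20.0*I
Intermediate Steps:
H = -40125 (H = -15667 - 24458 = -40125)
s(N, Z) = -1 (s(N, Z) = 1*(-1) = -1)
I(x) = 4*x (I(x) = -(-4)*x = 4*x)
sqrt(1/H + I(-4 - 96)) = sqrt(1/(-40125) + 4*(-4 - 96)) = sqrt(-1/40125 + 4*(-100)) = sqrt(-1/40125 - 400) = sqrt(-16050001/40125) = I*sqrt(25760251605)/8025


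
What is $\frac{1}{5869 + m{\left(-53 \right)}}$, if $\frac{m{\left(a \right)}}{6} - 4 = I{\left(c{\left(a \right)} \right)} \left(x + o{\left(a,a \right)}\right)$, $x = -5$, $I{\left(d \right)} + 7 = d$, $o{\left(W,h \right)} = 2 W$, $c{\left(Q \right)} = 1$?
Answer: $\frac{1}{9889} \approx 0.00010112$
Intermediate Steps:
$I{\left(d \right)} = -7 + d$
$m{\left(a \right)} = 204 - 72 a$ ($m{\left(a \right)} = 24 + 6 \left(-7 + 1\right) \left(-5 + 2 a\right) = 24 + 6 \left(- 6 \left(-5 + 2 a\right)\right) = 24 + 6 \left(30 - 12 a\right) = 24 - \left(-180 + 72 a\right) = 204 - 72 a$)
$\frac{1}{5869 + m{\left(-53 \right)}} = \frac{1}{5869 + \left(204 - -3816\right)} = \frac{1}{5869 + \left(204 + 3816\right)} = \frac{1}{5869 + 4020} = \frac{1}{9889}$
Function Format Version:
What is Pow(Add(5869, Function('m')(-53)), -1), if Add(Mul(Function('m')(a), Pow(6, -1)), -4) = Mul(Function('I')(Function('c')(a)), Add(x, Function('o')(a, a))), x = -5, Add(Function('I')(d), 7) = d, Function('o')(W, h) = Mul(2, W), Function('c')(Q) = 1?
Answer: Rational(1, 9889) ≈ 0.00010112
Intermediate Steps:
Function('I')(d) = Add(-7, d)
Function('m')(a) = Add(204, Mul(-72, a)) (Function('m')(a) = Add(24, Mul(6, Mul(Add(-7, 1), Add(-5, Mul(2, a))))) = Add(24, Mul(6, Mul(-6, Add(-5, Mul(2, a))))) = Add(24, Mul(6, Add(30, Mul(-12, a)))) = Add(24, Add(180, Mul(-72, a))) = Add(204, Mul(-72, a)))
Pow(Add(5869, Function('m')(-53)), -1) = Pow(Add(5869, Add(204, Mul(-72, -53))), -1) = Pow(Add(5869, Add(204, 3816)), -1) = Pow(Add(5869, 4020), -1) = Pow(9889, -1) = Rational(1, 9889)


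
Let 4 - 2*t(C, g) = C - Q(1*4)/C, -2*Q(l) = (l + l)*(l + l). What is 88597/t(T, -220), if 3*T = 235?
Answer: -124921770/52693 ≈ -2370.7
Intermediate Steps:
T = 235/3 (T = (⅓)*235 = 235/3 ≈ 78.333)
Q(l) = -2*l² (Q(l) = -(l + l)*(l + l)/2 = -2*l*2*l/2 = -2*l²)
t(C, g) = 2 - 16/C - C/2 (t(C, g) = 2 - (C - (-2*(1*4)²)/C)/2 = 2 - (C - (-2*4²)/C)/2 = 2 - (C - (-2*16)/C)/2 = 2 - (C - (-32)/C)/2 = 2 - (C + 32/C)/2 = 2 + (-16/C - C/2) = 2 - 16/C - C/2)
88597/t(T, -220) = 88597/(2 - 16/235/3 - ½*235/3) = 88597/(2 - 16*3/235 - 235/6) = 88597/(2 - 48/235 - 235/6) = 88597/(-52693/1410) = 88597*(-1410/52693) = -124921770/52693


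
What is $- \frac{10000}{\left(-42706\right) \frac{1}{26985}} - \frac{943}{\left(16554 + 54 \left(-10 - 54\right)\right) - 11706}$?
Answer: $\frac{187795464121}{29723376} \approx 6318.1$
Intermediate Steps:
$- \frac{10000}{\left(-42706\right) \frac{1}{26985}} - \frac{943}{\left(16554 + 54 \left(-10 - 54\right)\right) - 11706} = - \frac{10000}{\left(-42706\right) \frac{1}{26985}} - \frac{943}{\left(16554 + 54 \left(-64\right)\right) - 11706} = - \frac{10000}{- \frac{42706}{26985}} - \frac{943}{\left(16554 - 3456\right) - 11706} = \left(-10000\right) \left(- \frac{26985}{42706}\right) - \frac{943}{13098 - 11706} = \frac{134925000}{21353} - \frac{943}{1392} = \frac{187795464121}{29723376}$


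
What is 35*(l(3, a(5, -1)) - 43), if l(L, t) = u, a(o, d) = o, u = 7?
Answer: -1260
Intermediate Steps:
l(L, t) = 7
35*(l(3, a(5, -1)) - 43) = 35*(7 - 43) = 35*(-36) = -1260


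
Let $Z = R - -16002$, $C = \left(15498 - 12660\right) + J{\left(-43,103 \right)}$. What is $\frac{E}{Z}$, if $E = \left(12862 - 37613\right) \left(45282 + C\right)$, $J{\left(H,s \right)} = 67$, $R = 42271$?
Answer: $- \frac{1192676437}{58273} \approx -20467.0$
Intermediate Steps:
$C = 2905$ ($C = \left(15498 - 12660\right) + 67 = 2838 + 67 = 2905$)
$Z = 58273$ ($Z = 42271 - -16002 = 42271 + 16002 = 58273$)
$E = -1192676437$ ($E = \left(12862 - 37613\right) \left(45282 + 2905\right) = \left(-24751\right) 48187 = -1192676437$)
$\frac{E}{Z} = - \frac{1192676437}{58273}$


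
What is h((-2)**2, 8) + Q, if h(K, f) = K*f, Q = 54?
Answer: 86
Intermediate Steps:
h((-2)**2, 8) + Q = (-2)**2*8 + 54 = 4*8 + 54 = 32 + 54 = 86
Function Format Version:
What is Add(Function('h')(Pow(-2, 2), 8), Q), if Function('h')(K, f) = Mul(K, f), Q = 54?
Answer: 86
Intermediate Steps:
Add(Function('h')(Pow(-2, 2), 8), Q) = Add(Mul(Pow(-2, 2), 8), 54) = Add(Mul(4, 8), 54) = Add(32, 54) = 86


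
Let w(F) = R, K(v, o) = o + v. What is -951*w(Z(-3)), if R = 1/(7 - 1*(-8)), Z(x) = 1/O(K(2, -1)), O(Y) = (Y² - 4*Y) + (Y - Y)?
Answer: -317/5 ≈ -63.400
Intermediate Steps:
O(Y) = Y² - 4*Y (O(Y) = (Y² - 4*Y) + 0 = Y² - 4*Y)
Z(x) = -⅓ (Z(x) = 1/((-1 + 2)*(-4 + (-1 + 2))) = 1/(1*(-4 + 1)) = 1/(1*(-3)) = 1/(-3) = -⅓)
R = 1/15 (R = 1/(7 + 8) = 1/15 ≈ 0.066667)
w(F) = 1/15
-951*w(Z(-3)) = -951*1/15 = -317/5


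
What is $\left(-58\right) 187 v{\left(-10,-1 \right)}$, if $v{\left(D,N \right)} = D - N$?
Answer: $97614$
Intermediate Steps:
$\left(-58\right) 187 v{\left(-10,-1 \right)} = \left(-58\right) 187 \left(-10 - -1\right) = - 10846 \left(-10 + 1\right) = \left(-10846\right) \left(-9\right) = 97614$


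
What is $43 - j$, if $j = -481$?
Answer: $524$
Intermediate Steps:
$43 - j = 43 - -481 = 43 + 481 = 524$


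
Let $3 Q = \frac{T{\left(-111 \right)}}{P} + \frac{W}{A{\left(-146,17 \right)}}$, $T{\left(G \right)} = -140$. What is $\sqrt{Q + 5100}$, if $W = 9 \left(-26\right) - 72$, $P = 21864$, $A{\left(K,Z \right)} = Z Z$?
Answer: $\frac{\sqrt{44032874328958}}{92922} \approx 71.412$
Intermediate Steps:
$A{\left(K,Z \right)} = Z^{2}$
$W = -306$ ($W = -234 - 72 = -306$)
$Q = - \frac{98983}{278766}$ ($Q = \frac{- \frac{140}{21864} - \frac{306}{17^{2}}}{3} = \frac{\left(-140\right) \frac{1}{21864} - \frac{306}{289}}{3} = \frac{- \frac{35}{5466} - \frac{18}{17}}{3} = \frac{1}{3} \left(- \frac{98983}{92922}\right) = - \frac{98983}{278766} \approx -0.35508$)
$\sqrt{Q + 5100} = \sqrt{- \frac{98983}{278766} + 5100} = \sqrt{\frac{1421607617}{278766}} = \frac{\sqrt{44032874328958}}{92922}$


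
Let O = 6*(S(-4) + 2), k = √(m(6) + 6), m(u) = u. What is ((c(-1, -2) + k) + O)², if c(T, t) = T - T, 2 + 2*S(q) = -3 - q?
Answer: 93 + 36*√3 ≈ 155.35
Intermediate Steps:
S(q) = -5/2 - q/2 (S(q) = -1 + (-3 - q)/2 = -1 + (-3/2 - q/2) = -5/2 - q/2)
c(T, t) = 0
k = 2*√3 (k = √(6 + 6) = √12 = 2*√3 ≈ 3.4641)
O = 9 (O = 6*((-5/2 - ½*(-4)) + 2) = 6*((-5/2 + 2) + 2) = 6*(-½ + 2) = 6*(3/2) = 9)
((c(-1, -2) + k) + O)² = ((0 + 2*√3) + 9)² = (2*√3 + 9)² = (9 + 2*√3)²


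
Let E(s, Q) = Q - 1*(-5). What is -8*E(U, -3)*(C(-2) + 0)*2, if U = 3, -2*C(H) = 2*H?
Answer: -64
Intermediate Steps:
C(H) = -H
E(s, Q) = 5 + Q (E(s, Q) = Q + 5 = 5 + Q)
-8*E(U, -3)*(C(-2) + 0)*2 = -8*(5 - 3)*(-1*(-2) + 0)*2 = -16*(2 + 0)*2 = -16*2*2 = -8*4*2 = -32*2 = -64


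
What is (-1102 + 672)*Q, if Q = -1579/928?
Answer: 339485/464 ≈ 731.65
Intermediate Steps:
Q = -1579/928 (Q = -1579*1/928 = -1579/928 ≈ -1.7015)
(-1102 + 672)*Q = (-1102 + 672)*(-1579/928) = -430*(-1579/928) = 339485/464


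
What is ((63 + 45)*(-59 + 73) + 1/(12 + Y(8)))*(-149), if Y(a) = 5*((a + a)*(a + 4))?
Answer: -218980085/972 ≈ -2.2529e+5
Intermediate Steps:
Y(a) = 10*a*(4 + a) (Y(a) = 5*((2*a)*(4 + a)) = 5*(2*a*(4 + a)) = 10*a*(4 + a))
((63 + 45)*(-59 + 73) + 1/(12 + Y(8)))*(-149) = ((63 + 45)*(-59 + 73) + 1/(12 + 10*8*(4 + 8)))*(-149) = (108*14 + 1/(12 + 10*8*12))*(-149) = (1512 + 1/(12 + 960))*(-149) = (1512 + 1/972)*(-149) = (1469665/972)*(-149) = -218980085/972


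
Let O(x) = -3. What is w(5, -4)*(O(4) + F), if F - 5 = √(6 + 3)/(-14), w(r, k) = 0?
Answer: 0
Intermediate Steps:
F = 67/14 (F = 5 + √(6 + 3)/(-14) = 5 + √9*(-1/14) = 5 + 3*(-1/14) = 5 - 3/14 = 67/14 ≈ 4.7857)
w(5, -4)*(O(4) + F) = 0*(-3 + 67/14) = 0*(25/14) = 0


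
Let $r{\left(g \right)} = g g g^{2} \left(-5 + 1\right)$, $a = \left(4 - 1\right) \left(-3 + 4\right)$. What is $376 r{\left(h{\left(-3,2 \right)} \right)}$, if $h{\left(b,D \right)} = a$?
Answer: $-121824$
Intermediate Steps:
$a = 3$ ($a = 3 \cdot 1 = 3$)
$h{\left(b,D \right)} = 3$
$r{\left(g \right)} = - 4 g^{4}$ ($r{\left(g \right)} = g g^{3} \left(-4\right) = g^{4} \left(-4\right) = - 4 g^{4}$)
$376 r{\left(h{\left(-3,2 \right)} \right)} = 376 \left(- 4 \cdot 3^{4}\right) = 376 \left(\left(-4\right) 81\right) = 376 \left(-324\right) = -121824$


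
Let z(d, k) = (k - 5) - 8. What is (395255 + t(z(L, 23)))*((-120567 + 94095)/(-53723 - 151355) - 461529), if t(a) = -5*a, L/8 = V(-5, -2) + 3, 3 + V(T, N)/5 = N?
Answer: -18702961578848475/102539 ≈ -1.8240e+11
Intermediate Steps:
V(T, N) = -15 + 5*N
L = -176 (L = 8*((-15 + 5*(-2)) + 3) = 8*((-15 - 10) + 3) = 8*(-25 + 3) = 8*(-22) = -176)
z(d, k) = -13 + k (z(d, k) = (-5 + k) - 8 = -13 + k)
(395255 + t(z(L, 23)))*((-120567 + 94095)/(-53723 - 151355) - 461529) = (395255 - 5*(-13 + 23))*((-120567 + 94095)/(-53723 - 151355) - 461529) = (395255 - 5*10)*(-26472/(-205078) - 461529) = (395255 - 50)*(-26472*(-1/205078) - 461529) = 395205*(13236/102539 - 461529) = 395205*(-47324708895/102539) = -18702961578848475/102539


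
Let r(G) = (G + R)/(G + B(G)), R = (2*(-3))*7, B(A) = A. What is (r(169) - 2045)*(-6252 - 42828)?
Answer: 16959176820/169 ≈ 1.0035e+8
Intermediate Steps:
R = -42 (R = -6*7 = -42)
r(G) = (-42 + G)/(2*G) (r(G) = (G - 42)/(G + G) = (-42 + G)/((2*G)) = (-42 + G)*(1/(2*G)) = (-42 + G)/(2*G))
(r(169) - 2045)*(-6252 - 42828) = ((1/2)*(-42 + 169)/169 - 2045)*(-6252 - 42828) = ((1/2)*(1/169)*127 - 2045)*(-49080) = (127/338 - 2045)*(-49080) = -691083/338*(-49080) = 16959176820/169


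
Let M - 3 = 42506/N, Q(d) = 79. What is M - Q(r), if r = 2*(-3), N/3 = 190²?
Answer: -4094147/54150 ≈ -75.608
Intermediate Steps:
N = 108300 (N = 3*190² = 3*36100 = 108300)
r = -6
M = 183703/54150 (M = 3 + 42506/108300 = 3 + 42506*(1/108300) = 3 + 21253/54150 = 183703/54150 ≈ 3.3925)
M - Q(r) = 183703/54150 - 1*79 = 183703/54150 - 79 = -4094147/54150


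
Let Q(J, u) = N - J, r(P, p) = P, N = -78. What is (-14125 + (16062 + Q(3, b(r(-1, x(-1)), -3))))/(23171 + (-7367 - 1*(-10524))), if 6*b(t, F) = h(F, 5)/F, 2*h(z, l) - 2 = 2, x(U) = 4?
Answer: 232/3291 ≈ 0.070495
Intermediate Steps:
h(z, l) = 2 (h(z, l) = 1 + (1/2)*2 = 1 + 1 = 2)
b(t, F) = 1/(3*F) (b(t, F) = (2/F)/6 = 1/(3*F))
Q(J, u) = -78 - J
(-14125 + (16062 + Q(3, b(r(-1, x(-1)), -3))))/(23171 + (-7367 - 1*(-10524))) = (-14125 + (16062 + (-78 - 1*3)))/(23171 + (-7367 - 1*(-10524))) = (-14125 + (16062 + (-78 - 3)))/(23171 + (-7367 + 10524)) = (-14125 + (16062 - 81))/(23171 + 3157) = (-14125 + 15981)/26328 = 1856*(1/26328) = 232/3291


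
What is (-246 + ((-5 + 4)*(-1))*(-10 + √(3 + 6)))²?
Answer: 64009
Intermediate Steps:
(-246 + ((-5 + 4)*(-1))*(-10 + √(3 + 6)))² = (-246 + (-1*(-1))*(-10 + √9))² = (-246 + 1*(-10 + 3))² = (-246 + 1*(-7))² = (-246 - 7)² = (-253)² = 64009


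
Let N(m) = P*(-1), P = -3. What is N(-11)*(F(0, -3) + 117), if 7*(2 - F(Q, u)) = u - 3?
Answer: 2517/7 ≈ 359.57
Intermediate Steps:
F(Q, u) = 17/7 - u/7 (F(Q, u) = 2 - (u - 3)/7 = 2 - (-3 + u)/7 = 2 + (3/7 - u/7) = 17/7 - u/7)
N(m) = 3 (N(m) = -3*(-1) = 3)
N(-11)*(F(0, -3) + 117) = 3*((17/7 - ⅐*(-3)) + 117) = 3*((17/7 + 3/7) + 117) = 3*(20/7 + 117) = 3*(839/7) = 2517/7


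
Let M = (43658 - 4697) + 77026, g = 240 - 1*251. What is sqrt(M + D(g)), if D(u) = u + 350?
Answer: 7*sqrt(2374) ≈ 341.07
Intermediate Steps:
g = -11 (g = 240 - 251 = -11)
D(u) = 350 + u
M = 115987 (M = 38961 + 77026 = 115987)
sqrt(M + D(g)) = sqrt(115987 + (350 - 11)) = sqrt(115987 + 339) = sqrt(116326) = 7*sqrt(2374)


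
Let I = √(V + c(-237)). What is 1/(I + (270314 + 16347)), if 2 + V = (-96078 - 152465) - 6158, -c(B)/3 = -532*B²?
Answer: 286661/82085137900 - √89391021/82085137900 ≈ 3.3771e-6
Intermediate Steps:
c(B) = 1596*B² (c(B) = -(-1596)*B² = 1596*B²)
V = -254703 (V = -2 + ((-96078 - 152465) - 6158) = -2 + (-248543 - 6158) = -2 - 254701 = -254703)
I = √89391021 (I = √(-254703 + 1596*(-237)²) = √(-254703 + 1596*56169) = √(-254703 + 89645724) = √89391021 ≈ 9454.7)
1/(I + (270314 + 16347)) = 1/(√89391021 + (270314 + 16347)) = 1/(√89391021 + 286661) = 1/(286661 + √89391021)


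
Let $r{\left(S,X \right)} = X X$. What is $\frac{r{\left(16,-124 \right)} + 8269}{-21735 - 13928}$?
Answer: $- \frac{23645}{35663} \approx -0.66301$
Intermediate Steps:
$r{\left(S,X \right)} = X^{2}$
$\frac{r{\left(16,-124 \right)} + 8269}{-21735 - 13928} = \frac{\left(-124\right)^{2} + 8269}{-21735 - 13928} = \frac{15376 + 8269}{-35663} = 23645 \left(- \frac{1}{35663}\right) = - \frac{23645}{35663}$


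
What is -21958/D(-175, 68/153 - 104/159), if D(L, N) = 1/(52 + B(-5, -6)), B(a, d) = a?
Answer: -1032026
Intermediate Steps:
D(L, N) = 1/47 (D(L, N) = 1/(52 - 5) = 1/47)
-21958/D(-175, 68/153 - 104/159) = -21958/1/47 = -21958*47 = -1032026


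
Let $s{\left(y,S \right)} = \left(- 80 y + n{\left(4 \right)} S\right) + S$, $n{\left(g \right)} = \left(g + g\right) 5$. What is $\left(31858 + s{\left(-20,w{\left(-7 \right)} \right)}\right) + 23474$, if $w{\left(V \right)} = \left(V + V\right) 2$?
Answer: $55784$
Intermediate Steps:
$n{\left(g \right)} = 10 g$ ($n{\left(g \right)} = 2 g 5 = 10 g$)
$w{\left(V \right)} = 4 V$ ($w{\left(V \right)} = 2 V 2 = 4 V$)
$s{\left(y,S \right)} = - 80 y + 41 S$ ($s{\left(y,S \right)} = \left(- 80 y + 10 \cdot 4 S\right) + S = \left(- 80 y + 40 S\right) + S = - 80 y + 41 S$)
$\left(31858 + s{\left(-20,w{\left(-7 \right)} \right)}\right) + 23474 = \left(31858 + \left(\left(-80\right) \left(-20\right) + 41 \cdot 4 \left(-7\right)\right)\right) + 23474 = \left(31858 + \left(1600 + 41 \left(-28\right)\right)\right) + 23474 = \left(31858 + \left(1600 - 1148\right)\right) + 23474 = \left(31858 + 452\right) + 23474 = 32310 + 23474 = 55784$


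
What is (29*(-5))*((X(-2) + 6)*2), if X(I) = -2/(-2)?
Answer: -2030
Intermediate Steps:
X(I) = 1 (X(I) = -2*(-½) = 1)
(29*(-5))*((X(-2) + 6)*2) = (29*(-5))*((1 + 6)*2) = -1015*2 = -145*14 = -2030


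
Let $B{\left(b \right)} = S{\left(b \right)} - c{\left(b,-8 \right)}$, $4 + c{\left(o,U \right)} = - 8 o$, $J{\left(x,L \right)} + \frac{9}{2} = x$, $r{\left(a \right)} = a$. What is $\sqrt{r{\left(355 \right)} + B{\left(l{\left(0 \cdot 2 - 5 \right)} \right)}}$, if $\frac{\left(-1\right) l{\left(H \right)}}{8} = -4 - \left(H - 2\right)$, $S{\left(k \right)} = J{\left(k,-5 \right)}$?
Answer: $\frac{\sqrt{554}}{2} \approx 11.769$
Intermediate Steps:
$J{\left(x,L \right)} = - \frac{9}{2} + x$
$S{\left(k \right)} = - \frac{9}{2} + k$
$c{\left(o,U \right)} = -4 - 8 o$
$l{\left(H \right)} = 16 + 8 H$ ($l{\left(H \right)} = - 8 \left(-4 - \left(H - 2\right)\right) = - 8 \left(-4 - \left(-2 + H\right)\right) = - 8 \left(-2 - H\right) = 16 + 8 H$)
$B{\left(b \right)} = - \frac{1}{2} + 9 b$ ($B{\left(b \right)} = \left(- \frac{9}{2} + b\right) - \left(-4 - 8 b\right) = \left(- \frac{9}{2} + b\right) + \left(4 + 8 b\right) = - \frac{1}{2} + 9 b$)
$\sqrt{r{\left(355 \right)} + B{\left(l{\left(0 \cdot 2 - 5 \right)} \right)}} = \sqrt{355 + \left(- \frac{1}{2} + 9 \left(16 + 8 \left(0 \cdot 2 - 5\right)\right)\right)} = \sqrt{355 + \left(- \frac{1}{2} + 9 \left(16 + 8 \left(0 - 5\right)\right)\right)} = \sqrt{355 + \left(- \frac{1}{2} + 9 \left(16 + 8 \left(-5\right)\right)\right)} = \sqrt{355 + \left(- \frac{1}{2} + 9 \left(16 - 40\right)\right)} = \sqrt{355 + \left(- \frac{1}{2} + 9 \left(-24\right)\right)} = \sqrt{355 - \frac{433}{2}} = \sqrt{\frac{277}{2}} = \frac{\sqrt{554}}{2}$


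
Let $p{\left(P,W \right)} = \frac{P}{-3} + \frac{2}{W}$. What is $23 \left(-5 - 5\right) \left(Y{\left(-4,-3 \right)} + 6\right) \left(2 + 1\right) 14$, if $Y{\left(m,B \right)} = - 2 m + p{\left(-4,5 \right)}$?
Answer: $-151984$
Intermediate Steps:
$p{\left(P,W \right)} = \frac{2}{W} - \frac{P}{3}$ ($p{\left(P,W \right)} = P \left(- \frac{1}{3}\right) + \frac{2}{W} = - \frac{P}{3} + \frac{2}{W} = \frac{2}{W} - \frac{P}{3}$)
$Y{\left(m,B \right)} = \frac{26}{15} - 2 m$ ($Y{\left(m,B \right)} = - 2 m + \left(\frac{2}{5} - - \frac{4}{3}\right) = - 2 m + \left(2 \cdot \frac{1}{5} + \frac{4}{3}\right) = - 2 m + \left(\frac{2}{5} + \frac{4}{3}\right) = - 2 m + \frac{26}{15} = \frac{26}{15} - 2 m$)
$23 \left(-5 - 5\right) \left(Y{\left(-4,-3 \right)} + 6\right) \left(2 + 1\right) 14 = 23 \left(-5 - 5\right) \left(\left(\frac{26}{15} - -8\right) + 6\right) \left(2 + 1\right) 14 = 23 \left(- 10 \left(\left(\frac{26}{15} + 8\right) + 6\right) 3\right) 14 = 23 \left(- 10 \left(\frac{146}{15} + 6\right) 3\right) 14 = 23 \left(- 10 \cdot \frac{236}{15} \cdot 3\right) 14 = 23 \left(\left(-10\right) \frac{236}{5}\right) 14 = 23 \left(-472\right) 14 = \left(-10856\right) 14 = -151984$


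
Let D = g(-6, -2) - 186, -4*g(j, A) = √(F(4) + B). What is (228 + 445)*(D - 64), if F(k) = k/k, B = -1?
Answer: -168250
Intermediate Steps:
F(k) = 1
g(j, A) = 0 (g(j, A) = -√(1 - 1)/4 = -√0/4 = -¼*0 = 0)
D = -186 (D = 0 - 186 = -186)
(228 + 445)*(D - 64) = (228 + 445)*(-186 - 64) = 673*(-250) = -168250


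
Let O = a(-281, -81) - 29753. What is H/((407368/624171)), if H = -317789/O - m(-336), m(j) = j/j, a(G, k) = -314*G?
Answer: -117428411085/11911644004 ≈ -9.8583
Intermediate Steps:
O = 58481 (O = -314*(-281) - 29753 = 88234 - 29753 = 58481)
m(j) = 1
H = -376270/58481 (H = -317789/58481 - 1*1 = -317789*1/58481 - 1 = -317789/58481 - 1 = -376270/58481 ≈ -6.4341)
H/((407368/624171)) = -376270/(58481*(407368/624171)) = -376270/(58481*(407368*(1/624171))) = -376270/(58481*407368/624171) = -376270/58481*624171/407368 = -117428411085/11911644004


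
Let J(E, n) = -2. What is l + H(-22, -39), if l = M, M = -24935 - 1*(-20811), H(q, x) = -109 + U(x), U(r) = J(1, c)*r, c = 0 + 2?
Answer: -4155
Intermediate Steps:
c = 2
U(r) = -2*r
H(q, x) = -109 - 2*x
M = -4124 (M = -24935 + 20811 = -4124)
l = -4124
l + H(-22, -39) = -4124 + (-109 - 2*(-39)) = -4124 + (-109 + 78) = -4124 - 31 = -4155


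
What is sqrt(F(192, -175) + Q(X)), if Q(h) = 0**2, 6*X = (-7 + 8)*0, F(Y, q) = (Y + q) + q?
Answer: I*sqrt(158) ≈ 12.57*I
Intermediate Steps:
F(Y, q) = Y + 2*q
X = 0 (X = ((-7 + 8)*0)/6 = (1*0)/6 = (1/6)*0 = 0)
Q(h) = 0
sqrt(F(192, -175) + Q(X)) = sqrt((192 + 2*(-175)) + 0) = sqrt((192 - 350) + 0) = sqrt(-158 + 0) = sqrt(-158) = I*sqrt(158)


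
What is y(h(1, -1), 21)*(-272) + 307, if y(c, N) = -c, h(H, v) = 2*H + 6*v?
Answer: -781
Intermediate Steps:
y(h(1, -1), 21)*(-272) + 307 = -(2*1 + 6*(-1))*(-272) + 307 = -(2 - 6)*(-272) + 307 = -1*(-4)*(-272) + 307 = 4*(-272) + 307 = -1088 + 307 = -781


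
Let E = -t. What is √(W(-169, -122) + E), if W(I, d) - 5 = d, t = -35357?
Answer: 2*√8810 ≈ 187.72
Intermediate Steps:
E = 35357 (E = -1*(-35357) = 35357)
W(I, d) = 5 + d
√(W(-169, -122) + E) = √((5 - 122) + 35357) = √(-117 + 35357) = √35240 = 2*√8810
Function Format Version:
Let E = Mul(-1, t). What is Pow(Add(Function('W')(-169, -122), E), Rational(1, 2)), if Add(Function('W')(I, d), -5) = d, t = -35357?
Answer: Mul(2, Pow(8810, Rational(1, 2))) ≈ 187.72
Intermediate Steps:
E = 35357 (E = Mul(-1, -35357) = 35357)
Function('W')(I, d) = Add(5, d)
Pow(Add(Function('W')(-169, -122), E), Rational(1, 2)) = Pow(Add(Add(5, -122), 35357), Rational(1, 2)) = Pow(Add(-117, 35357), Rational(1, 2)) = Pow(35240, Rational(1, 2)) = Mul(2, Pow(8810, Rational(1, 2)))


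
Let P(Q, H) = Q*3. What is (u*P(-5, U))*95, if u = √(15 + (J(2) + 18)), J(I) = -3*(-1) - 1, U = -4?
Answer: -1425*√35 ≈ -8430.4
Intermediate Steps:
J(I) = 2 (J(I) = 3 - 1 = 2)
P(Q, H) = 3*Q
u = √35 (u = √(15 + (2 + 18)) = √(15 + 20) = √35 ≈ 5.9161)
(u*P(-5, U))*95 = (√35*(3*(-5)))*95 = (√35*(-15))*95 = -15*√35*95 = -1425*√35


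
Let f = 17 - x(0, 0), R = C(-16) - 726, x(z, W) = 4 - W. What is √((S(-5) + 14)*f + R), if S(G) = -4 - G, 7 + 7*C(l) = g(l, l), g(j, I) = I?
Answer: 2*I*√6545/7 ≈ 23.115*I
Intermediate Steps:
C(l) = -1 + l/7
R = -5105/7 (R = (-1 + (⅐)*(-16)) - 726 = (-1 - 16/7) - 726 = -23/7 - 726 = -5105/7 ≈ -729.29)
f = 13 (f = 17 - (4 - 1*0) = 17 - (4 + 0) = 17 - 1*4 = 17 - 4 = 13)
√((S(-5) + 14)*f + R) = √(((-4 - 1*(-5)) + 14)*13 - 5105/7) = √(((-4 + 5) + 14)*13 - 5105/7) = √((1 + 14)*13 - 5105/7) = √(15*13 - 5105/7) = √(195 - 5105/7) = √(-3740/7) = 2*I*√6545/7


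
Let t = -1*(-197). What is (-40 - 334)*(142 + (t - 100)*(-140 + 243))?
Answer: -3789742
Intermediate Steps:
t = 197
(-40 - 334)*(142 + (t - 100)*(-140 + 243)) = (-40 - 334)*(142 + (197 - 100)*(-140 + 243)) = -374*(142 + 97*103) = -374*(142 + 9991) = -374*10133 = -3789742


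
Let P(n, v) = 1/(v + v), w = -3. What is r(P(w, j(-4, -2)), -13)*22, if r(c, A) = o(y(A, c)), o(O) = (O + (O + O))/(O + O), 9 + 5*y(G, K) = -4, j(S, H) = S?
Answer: 33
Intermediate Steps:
y(G, K) = -13/5 (y(G, K) = -9/5 + (1/5)*(-4) = -9/5 - 4/5 = -13/5)
P(n, v) = 1/(2*v)
o(O) = 3/2 (o(O) = (O + 2*O)/((2*O)) = (3*O)*(1/(2*O)) = 3/2)
r(c, A) = 3/2
r(P(w, j(-4, -2)), -13)*22 = (3/2)*22 = 33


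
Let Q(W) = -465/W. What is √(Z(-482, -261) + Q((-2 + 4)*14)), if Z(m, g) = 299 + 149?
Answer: √84553/14 ≈ 20.770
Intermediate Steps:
Z(m, g) = 448
√(Z(-482, -261) + Q((-2 + 4)*14)) = √(448 - 465*1/(14*(-2 + 4))) = √(448 - 465/(2*14)) = √(448 - 465/28) = √(12079/28) = √84553/14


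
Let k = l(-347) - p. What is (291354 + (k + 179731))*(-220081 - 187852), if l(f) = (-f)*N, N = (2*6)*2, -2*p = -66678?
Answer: -181968305042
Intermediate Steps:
p = 33339 (p = -1/2*(-66678) = 33339)
N = 24 (N = 12*2 = 24)
l(f) = -24*f (l(f) = -f*24 = -24*f)
k = -25011 (k = -24*(-347) - 1*33339 = 8328 - 33339 = -25011)
(291354 + (k + 179731))*(-220081 - 187852) = (291354 + (-25011 + 179731))*(-220081 - 187852) = (291354 + 154720)*(-407933) = 446074*(-407933) = -181968305042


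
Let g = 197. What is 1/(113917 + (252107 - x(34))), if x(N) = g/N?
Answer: 34/12444619 ≈ 2.7321e-6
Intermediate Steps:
x(N) = 197/N
1/(113917 + (252107 - x(34))) = 1/(113917 + (252107 - 197/34)) = 1/(113917 + 8571441/34) = 1/(12444619/34) = 34/12444619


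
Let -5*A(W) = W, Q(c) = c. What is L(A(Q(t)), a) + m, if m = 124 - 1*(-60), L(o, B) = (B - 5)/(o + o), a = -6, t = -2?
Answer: 681/4 ≈ 170.25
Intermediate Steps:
A(W) = -W/5
L(o, B) = (-5 + B)/(2*o) (L(o, B) = (-5 + B)/((2*o)) = (-5 + B)*(1/(2*o)) = (-5 + B)/(2*o))
m = 184 (m = 124 + 60 = 184)
L(A(Q(t)), a) + m = (-5 - 6)/(2*((-⅕*(-2)))) + 184 = (½)*(-11)/(⅖) + 184 = (½)*(5/2)*(-11) + 184 = -55/4 + 184 = 681/4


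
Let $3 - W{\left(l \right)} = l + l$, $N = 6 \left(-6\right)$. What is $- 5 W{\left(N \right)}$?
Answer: $-375$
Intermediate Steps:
$N = -36$
$W{\left(l \right)} = 3 - 2 l$ ($W{\left(l \right)} = 3 - \left(l + l\right) = 3 - 2 l$)
$- 5 W{\left(N \right)} = - 5 \left(3 - -72\right) = - 5 \left(3 + 72\right) = \left(-5\right) 75 = -375$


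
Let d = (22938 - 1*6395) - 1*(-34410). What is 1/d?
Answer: 1/50953 ≈ 1.9626e-5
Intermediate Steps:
d = 50953 (d = (22938 - 6395) + 34410 = 16543 + 34410 = 50953)
1/d = 1/50953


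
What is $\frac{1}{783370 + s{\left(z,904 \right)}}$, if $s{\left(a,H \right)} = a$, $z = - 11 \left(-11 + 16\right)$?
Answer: $\frac{1}{783315} \approx 1.2766 \cdot 10^{-6}$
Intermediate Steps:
$z = -55$ ($z = \left(-11\right) 5 = -55$)
$\frac{1}{783370 + s{\left(z,904 \right)}} = \frac{1}{783370 - 55} = \frac{1}{783315}$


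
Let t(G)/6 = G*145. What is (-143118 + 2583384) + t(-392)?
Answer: 2099226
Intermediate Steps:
t(G) = 870*G (t(G) = 6*(G*145) = 6*(145*G) = 870*G)
(-143118 + 2583384) + t(-392) = (-143118 + 2583384) + 870*(-392) = 2440266 - 341040 = 2099226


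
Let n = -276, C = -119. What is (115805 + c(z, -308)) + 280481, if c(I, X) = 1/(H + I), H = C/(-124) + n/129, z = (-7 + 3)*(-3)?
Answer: 22862933530/57693 ≈ 3.9629e+5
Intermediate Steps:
z = 12 (z = -4*(-3) = 12)
H = -6291/5332 (H = -119/(-124) - 276/129 = -119*(-1/124) - 276*1/129 = 119/124 - 92/43 = -6291/5332 ≈ -1.1799)
c(I, X) = 1/(-6291/5332 + I)
(115805 + c(z, -308)) + 280481 = (115805 + 5332/(-6291 + 5332*12)) + 280481 = (115805 + 5332/(-6291 + 63984)) + 280481 = (115805 + 5332/57693) + 280481 = 6681143197/57693 + 280481 = 22862933530/57693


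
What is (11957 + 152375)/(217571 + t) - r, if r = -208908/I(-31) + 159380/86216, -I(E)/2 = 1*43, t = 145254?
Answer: -62871853023167/25867245550 ≈ -2430.6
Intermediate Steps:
I(E) = -86 (I(E) = -2*43 = -86)
r = 173316527/71294 (r = -208908/(-86) + 159380/86216 = -208908*(-1/86) + 159380*(1/86216) = 104454/43 + 3065/1658 = 173316527/71294 ≈ 2431.0)
(11957 + 152375)/(217571 + t) - r = (11957 + 152375)/(217571 + 145254) - 1*173316527/71294 = 164332/362825 - 173316527/71294 = -62871853023167/25867245550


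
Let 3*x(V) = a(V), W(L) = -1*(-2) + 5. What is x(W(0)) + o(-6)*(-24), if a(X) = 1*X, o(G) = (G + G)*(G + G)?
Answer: -10361/3 ≈ -3453.7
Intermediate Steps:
o(G) = 4*G² (o(G) = (2*G)*(2*G) = 4*G²)
W(L) = 7 (W(L) = 2 + 5 = 7)
a(X) = X
x(V) = V/3
x(W(0)) + o(-6)*(-24) = (⅓)*7 + (4*(-6)²)*(-24) = 7/3 + (4*36)*(-24) = 7/3 + 144*(-24) = 7/3 - 3456 = -10361/3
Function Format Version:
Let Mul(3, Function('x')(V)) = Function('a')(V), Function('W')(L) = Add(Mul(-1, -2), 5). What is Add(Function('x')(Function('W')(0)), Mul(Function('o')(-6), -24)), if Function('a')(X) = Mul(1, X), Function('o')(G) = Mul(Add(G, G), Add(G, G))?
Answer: Rational(-10361, 3) ≈ -3453.7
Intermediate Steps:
Function('o')(G) = Mul(4, Pow(G, 2)) (Function('o')(G) = Mul(Mul(2, G), Mul(2, G)) = Mul(4, Pow(G, 2)))
Function('W')(L) = 7 (Function('W')(L) = Add(2, 5) = 7)
Function('a')(X) = X
Function('x')(V) = Mul(Rational(1, 3), V)
Add(Function('x')(Function('W')(0)), Mul(Function('o')(-6), -24)) = Add(Mul(Rational(1, 3), 7), Mul(Mul(4, Pow(-6, 2)), -24)) = Add(Rational(7, 3), Mul(Mul(4, 36), -24)) = Add(Rational(7, 3), Mul(144, -24)) = Add(Rational(7, 3), -3456) = Rational(-10361, 3)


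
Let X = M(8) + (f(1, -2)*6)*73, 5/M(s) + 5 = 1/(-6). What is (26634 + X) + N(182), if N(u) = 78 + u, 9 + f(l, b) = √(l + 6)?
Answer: 711482/31 + 438*√7 ≈ 24110.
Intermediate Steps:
f(l, b) = -9 + √(6 + l) (f(l, b) = -9 + √(l + 6) = -9 + √(6 + l))
M(s) = -30/31 (M(s) = 5/(-5 + 1/(-6)) = 5/(-5 - ⅙) = 5/(-31/6) = 5*(-6/31) = -30/31)
X = -122232/31 + 438*√7 (X = -30/31 + ((-9 + √(6 + 1))*6)*73 = -30/31 + ((-9 + √7)*6)*73 = -30/31 + (-54 + 6*√7)*73 = -30/31 + (-3942 + 438*√7) = -122232/31 + 438*√7 ≈ -2784.1)
(26634 + X) + N(182) = (26634 + (-122232/31 + 438*√7)) + (78 + 182) = (703422/31 + 438*√7) + 260 = 711482/31 + 438*√7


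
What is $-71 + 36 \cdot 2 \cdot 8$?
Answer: $505$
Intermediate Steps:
$-71 + 36 \cdot 2 \cdot 8 = -71 + 36 \cdot 16 = -71 + 576 = 505$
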